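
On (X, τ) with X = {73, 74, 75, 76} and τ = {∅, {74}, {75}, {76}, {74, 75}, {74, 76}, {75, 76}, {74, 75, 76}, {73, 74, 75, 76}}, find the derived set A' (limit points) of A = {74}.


A' = {73}

For each x ∈ X, list the open sets U ∈ τ with x ∈ U, then check whether U ∩ (A ∖ {x}) ≠ ∅ for every such U.
  x = 73: opens ∋ x are {73, 74, 75, 76}; each meets A ∖ {73}, so x IS a limit point.
  x = 74: open {74} ∋ x has {74} ∩ (A ∖ {74}) = ∅, so x is NOT a limit point.
  x = 75: open {75} ∋ x has {75} ∩ (A ∖ {75}) = ∅, so x is NOT a limit point.
  x = 76: open {76} ∋ x has {76} ∩ (A ∖ {76}) = ∅, so x is NOT a limit point.
Collecting: A' = {73}.


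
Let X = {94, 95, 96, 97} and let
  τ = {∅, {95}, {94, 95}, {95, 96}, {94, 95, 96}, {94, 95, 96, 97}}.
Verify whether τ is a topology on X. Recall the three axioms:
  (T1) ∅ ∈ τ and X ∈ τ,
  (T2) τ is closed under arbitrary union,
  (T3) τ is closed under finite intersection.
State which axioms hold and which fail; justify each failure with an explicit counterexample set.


τ IS a topology on X.

Axiom (T1): ∅ ∈ τ? Yes; X ∈ τ? Yes.
Axiom (T2/T3): check pairwise unions and intersections of members of τ.
All pairwise intersections and unions checked — each lies in τ. Therefore τ satisfies (T1), (T2), (T3): it IS a topology on X.


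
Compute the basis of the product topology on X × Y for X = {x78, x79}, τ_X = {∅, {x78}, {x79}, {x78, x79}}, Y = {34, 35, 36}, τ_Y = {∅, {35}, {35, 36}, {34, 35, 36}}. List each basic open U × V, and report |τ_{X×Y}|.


Basis B = {∅ × ∅, {x78} × {35}, {x79} × {35}, {x78} × {35, 36}, {x78, x79} × {35}, {x79} × {35, 36}, {x78} × {34, 35, 36}, {x79} × {34, 35, 36}, {x78, x79} × {35, 36}, {x78, x79} × {34, 35, 36}}; |τ_{X×Y}| = 16.

Enumerate products U × V with U ∈ τ_X, V ∈ τ_Y (deduplicated):
  ∅ × ∅ = {} (∅)
  {x78} × {35} = {(x78,35)}
  {x79} × {35} = {(x79,35)}
  {x78} × {35, 36} = {(x78,35), (x78,36)}
  {x78, x79} × {35} = {(x78,35), (x79,35)}
  {x79} × {35, 36} = {(x79,35), (x79,36)}
  {x78} × {34, 35, 36} = {(x78,34), (x78,35), (x78,36)}
  {x79} × {34, 35, 36} = {(x79,34), (x79,35), (x79,36)}
  {x78, x79} × {35, 36} = {(x78,35), (x78,36), (x79,35), (x79,36)}
  {x78, x79} × {34, 35, 36} = {(x78,34), (x78,35), (x78,36), (x79,34), (x79,35), (x79,36)}
These 10 distinct sets form the basis B.
Close under arbitrary unions to get τ_{X×Y}; counting gives |τ_{X×Y}| = 16.


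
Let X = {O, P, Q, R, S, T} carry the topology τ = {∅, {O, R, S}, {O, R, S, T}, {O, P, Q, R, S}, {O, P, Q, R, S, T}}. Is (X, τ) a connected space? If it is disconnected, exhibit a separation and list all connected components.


(X, τ) is connected.

Find clopen sets (U ∈ τ with X ∖ U ∈ τ):
  U = ∅, X ∖ U = {O, P, Q, R, S, T} — both open, so U is clopen.
  U = {O, P, Q, R, S, T}, X ∖ U = ∅ — both open, so U is clopen.
Only trivial clopens (∅ and X) exist, so (X, τ) is connected.
Compute connected components by grouping points that agree on all clopens:
  component: {O, P, Q, R, S, T}


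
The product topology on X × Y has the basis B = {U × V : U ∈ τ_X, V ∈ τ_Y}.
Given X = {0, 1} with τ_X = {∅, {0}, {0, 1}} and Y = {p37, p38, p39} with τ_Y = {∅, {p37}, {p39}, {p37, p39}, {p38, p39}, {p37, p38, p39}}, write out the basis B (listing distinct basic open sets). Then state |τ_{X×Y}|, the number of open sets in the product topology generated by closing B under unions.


Basis B = {∅ × ∅, {0} × {p37}, {0} × {p39}, {0} × {p37, p39}, {0, 1} × {p37}, {0} × {p38, p39}, {0, 1} × {p39}, {0} × {p37, p38, p39}, {0, 1} × {p37, p39}, {0, 1} × {p38, p39}, {0, 1} × {p37, p38, p39}}; |τ_{X×Y}| = 18.

Enumerate products U × V with U ∈ τ_X, V ∈ τ_Y (deduplicated):
  ∅ × ∅ = {} (∅)
  {0} × {p37} = {(0,p37)}
  {0} × {p39} = {(0,p39)}
  {0} × {p37, p39} = {(0,p37), (0,p39)}
  {0, 1} × {p37} = {(0,p37), (1,p37)}
  {0} × {p38, p39} = {(0,p38), (0,p39)}
  {0, 1} × {p39} = {(0,p39), (1,p39)}
  {0} × {p37, p38, p39} = {(0,p37), (0,p38), (0,p39)}
  {0, 1} × {p37, p39} = {(0,p37), (0,p39), (1,p37), (1,p39)}
  {0, 1} × {p38, p39} = {(0,p38), (0,p39), (1,p38), (1,p39)}
  {0, 1} × {p37, p38, p39} = {(0,p37), (0,p38), (0,p39), (1,p37), (1,p38), (1,p39)}
These 11 distinct sets form the basis B.
Close under arbitrary unions to get τ_{X×Y}; counting gives |τ_{X×Y}| = 18.


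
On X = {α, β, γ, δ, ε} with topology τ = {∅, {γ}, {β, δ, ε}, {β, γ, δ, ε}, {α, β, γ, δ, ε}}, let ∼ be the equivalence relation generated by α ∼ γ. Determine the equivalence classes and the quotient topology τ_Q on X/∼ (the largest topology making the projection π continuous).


X/∼ = {[α=γ], [β], [δ], [ε]}; |τ_Q| = 3.

Equivalence classes: [α=γ], [β], [δ], [ε].
Quotient map π: X → X/∼ sends α ↦ [α=γ], β ↦ [β], γ ↦ [α=γ], δ ↦ [δ], ε ↦ [ε].
For each subset V ⊆ X/∼, compute π^{-1}(V) ⊆ X and check whether π^{-1}(V) ∈ τ. V is open in τ_Q iff π^{-1}(V) ∈ τ.
  V = {}: π^{-1}(V) = ∅ ∈ τ ✓.
  V = {[α=γ]}: π^{-1}(V) = {α, γ} ∉ τ ✗.
  V = {[β]}: π^{-1}(V) = {β} ∉ τ ✗.
  V = {[α=γ], [β]}: π^{-1}(V) = {α, β, γ} ∉ τ ✗.
  V = {[δ]}: π^{-1}(V) = {δ} ∉ τ ✗.
  V = {[α=γ], [δ]}: π^{-1}(V) = {α, γ, δ} ∉ τ ✗.
  V = {[β], [δ]}: π^{-1}(V) = {β, δ} ∉ τ ✗.
  V = {[α=γ], [β], [δ]}: π^{-1}(V) = {α, β, γ, δ} ∉ τ ✗.
  V = {[ε]}: π^{-1}(V) = {ε} ∉ τ ✗.
  V = {[α=γ], [ε]}: π^{-1}(V) = {α, γ, ε} ∉ τ ✗.
  V = {[β], [ε]}: π^{-1}(V) = {β, ε} ∉ τ ✗.
  V = {[α=γ], [β], [ε]}: π^{-1}(V) = {α, β, γ, ε} ∉ τ ✗.
  V = {[δ], [ε]}: π^{-1}(V) = {δ, ε} ∉ τ ✗.
  V = {[α=γ], [δ], [ε]}: π^{-1}(V) = {α, γ, δ, ε} ∉ τ ✗.
  V = {[β], [δ], [ε]}: π^{-1}(V) = {β, δ, ε} ∈ τ ✓.
  V = {[α=γ], [β], [δ], [ε]}: π^{-1}(V) = {α, β, γ, δ, ε} ∈ τ ✓.
Open sets in the quotient: τ_Q = {{}, {[β], [δ], [ε]}, {[α=γ], [β], [δ], [ε]}} (3 elements).


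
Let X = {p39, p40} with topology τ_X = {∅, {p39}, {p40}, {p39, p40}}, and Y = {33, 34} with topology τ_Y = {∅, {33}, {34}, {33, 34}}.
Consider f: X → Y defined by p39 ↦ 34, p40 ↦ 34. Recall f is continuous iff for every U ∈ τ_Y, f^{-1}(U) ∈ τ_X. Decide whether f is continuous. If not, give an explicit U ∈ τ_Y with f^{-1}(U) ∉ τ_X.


f IS continuous.

Compute f^{-1}(U) for each U ∈ τ_Y:
  U = ∅: f^{-1}(U) = ∅ ∈ τ_X ✓.
  U = {33}: f^{-1}(U) = ∅ ∈ τ_X ✓.
  U = {34}: f^{-1}(U) = {p39, p40} ∈ τ_X ✓.
  U = {33, 34}: f^{-1}(U) = {p39, p40} ∈ τ_X ✓.
Every preimage lies in τ_X, so f IS continuous.


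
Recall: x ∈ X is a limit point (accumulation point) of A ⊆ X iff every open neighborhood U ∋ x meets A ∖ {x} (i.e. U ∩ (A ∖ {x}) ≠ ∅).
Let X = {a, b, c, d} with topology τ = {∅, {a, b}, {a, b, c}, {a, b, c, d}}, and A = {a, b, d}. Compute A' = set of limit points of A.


A' = {a, b, c, d}

For each x ∈ X, list the open sets U ∈ τ with x ∈ U, then check whether U ∩ (A ∖ {x}) ≠ ∅ for every such U.
  x = a: opens ∋ x are {a, b}, {a, b, c}, {a, b, c, d}; each meets A ∖ {a}, so x IS a limit point.
  x = b: opens ∋ x are {a, b}, {a, b, c}, {a, b, c, d}; each meets A ∖ {b}, so x IS a limit point.
  x = c: opens ∋ x are {a, b, c}, {a, b, c, d}; each meets A ∖ {c}, so x IS a limit point.
  x = d: opens ∋ x are {a, b, c, d}; each meets A ∖ {d}, so x IS a limit point.
Collecting: A' = {a, b, c, d}.


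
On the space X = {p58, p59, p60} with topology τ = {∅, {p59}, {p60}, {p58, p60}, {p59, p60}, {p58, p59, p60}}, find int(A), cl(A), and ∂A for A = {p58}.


int(A) = ∅, cl(A) = {p58}, ∂A = {p58}.

Closed sets in (X, τ) are complements of opens:
  closed(X, τ) = {∅, {p58}, {p59}, {p58, p59}, {p58, p60}, {p58, p59, p60}}.
int(A) = ⋃ {U ∈ τ : U ⊆ A}. Opens contained in A: ∅.
Taking the union of these: int(A) = ∅.
cl(A) = ⋂ {C closed : A ⊆ C}. Closed sets containing A: {p58}, {p58, p59}, {p58, p60}, {p58, p59, p60}.
Intersecting these: cl(A) = {p58}.
∂A = cl(A) ∖ int(A) = {p58} ∖ ∅ = {p58}.


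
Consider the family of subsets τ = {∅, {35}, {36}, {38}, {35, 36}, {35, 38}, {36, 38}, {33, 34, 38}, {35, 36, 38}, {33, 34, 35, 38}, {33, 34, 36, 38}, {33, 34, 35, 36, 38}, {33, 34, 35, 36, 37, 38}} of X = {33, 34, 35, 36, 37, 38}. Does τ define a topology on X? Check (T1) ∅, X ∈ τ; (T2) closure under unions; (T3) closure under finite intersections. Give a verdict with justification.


τ IS a topology on X.

Axiom (T1): ∅ ∈ τ? Yes; X ∈ τ? Yes.
Axiom (T2/T3): check pairwise unions and intersections of members of τ.
All pairwise intersections and unions checked — each lies in τ. Therefore τ satisfies (T1), (T2), (T3): it IS a topology on X.


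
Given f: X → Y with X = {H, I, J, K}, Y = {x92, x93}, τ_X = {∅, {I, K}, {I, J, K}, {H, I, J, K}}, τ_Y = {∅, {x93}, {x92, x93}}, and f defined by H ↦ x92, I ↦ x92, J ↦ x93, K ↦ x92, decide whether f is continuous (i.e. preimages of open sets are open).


f is NOT continuous.

Compute f^{-1}(U) for each U ∈ τ_Y:
  U = ∅: f^{-1}(U) = ∅ ∈ τ_X ✓.
  U = {x93}: f^{-1}(U) = {J} ∉ τ_X ✗.
  U = {x92, x93}: f^{-1}(U) = {H, I, J, K} ∈ τ_X ✓.
Found U = {x93} with f^{-1}(U) = {J} not in τ_X. Therefore f is NOT continuous.


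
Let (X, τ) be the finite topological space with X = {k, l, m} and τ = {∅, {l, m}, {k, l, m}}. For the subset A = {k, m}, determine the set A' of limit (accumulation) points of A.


A' = {k, l}

For each x ∈ X, list the open sets U ∈ τ with x ∈ U, then check whether U ∩ (A ∖ {x}) ≠ ∅ for every such U.
  x = k: opens ∋ x are {k, l, m}; each meets A ∖ {k}, so x IS a limit point.
  x = l: opens ∋ x are {l, m}, {k, l, m}; each meets A ∖ {l}, so x IS a limit point.
  x = m: open {l, m} ∋ x has {l, m} ∩ (A ∖ {m}) = ∅, so x is NOT a limit point.
Collecting: A' = {k, l}.


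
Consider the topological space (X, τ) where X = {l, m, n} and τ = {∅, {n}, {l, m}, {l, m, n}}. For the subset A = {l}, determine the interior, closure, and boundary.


int(A) = ∅, cl(A) = {l, m}, ∂A = {l, m}.

Closed sets in (X, τ) are complements of opens:
  closed(X, τ) = {∅, {n}, {l, m}, {l, m, n}}.
int(A) = ⋃ {U ∈ τ : U ⊆ A}. Opens contained in A: ∅.
Taking the union of these: int(A) = ∅.
cl(A) = ⋂ {C closed : A ⊆ C}. Closed sets containing A: {l, m}, {l, m, n}.
Intersecting these: cl(A) = {l, m}.
∂A = cl(A) ∖ int(A) = {l, m} ∖ ∅ = {l, m}.


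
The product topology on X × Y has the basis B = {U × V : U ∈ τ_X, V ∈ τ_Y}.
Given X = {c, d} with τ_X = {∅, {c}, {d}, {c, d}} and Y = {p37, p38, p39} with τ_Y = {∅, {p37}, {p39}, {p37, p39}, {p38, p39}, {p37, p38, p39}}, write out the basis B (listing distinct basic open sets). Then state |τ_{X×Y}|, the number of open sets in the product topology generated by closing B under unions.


Basis B = {∅ × ∅, {c} × {p37}, {c} × {p39}, {d} × {p37}, {d} × {p39}, {c} × {p37, p39}, {c, d} × {p37}, {c} × {p38, p39}, {c, d} × {p39}, {d} × {p37, p39}, {d} × {p38, p39}, {c} × {p37, p38, p39}, {d} × {p37, p38, p39}, {c, d} × {p37, p39}, {c, d} × {p38, p39}, {c, d} × {p37, p38, p39}}; |τ_{X×Y}| = 36.

Enumerate products U × V with U ∈ τ_X, V ∈ τ_Y (deduplicated):
  ∅ × ∅ = {} (∅)
  {c} × {p37} = {(c,p37)}
  {c} × {p39} = {(c,p39)}
  {d} × {p37} = {(d,p37)}
  {d} × {p39} = {(d,p39)}
  {c} × {p37, p39} = {(c,p37), (c,p39)}
  {c, d} × {p37} = {(c,p37), (d,p37)}
  {c} × {p38, p39} = {(c,p38), (c,p39)}
  {c, d} × {p39} = {(c,p39), (d,p39)}
  {d} × {p37, p39} = {(d,p37), (d,p39)}
  {d} × {p38, p39} = {(d,p38), (d,p39)}
  {c} × {p37, p38, p39} = {(c,p37), (c,p38), (c,p39)}
  {d} × {p37, p38, p39} = {(d,p37), (d,p38), (d,p39)}
  {c, d} × {p37, p39} = {(c,p37), (c,p39), (d,p37), (d,p39)}
  {c, d} × {p38, p39} = {(c,p38), (c,p39), (d,p38), (d,p39)}
  {c, d} × {p37, p38, p39} = {(c,p37), (c,p38), (c,p39), (d,p37), (d,p38), (d,p39)}
These 16 distinct sets form the basis B.
Close under arbitrary unions to get τ_{X×Y}; counting gives |τ_{X×Y}| = 36.


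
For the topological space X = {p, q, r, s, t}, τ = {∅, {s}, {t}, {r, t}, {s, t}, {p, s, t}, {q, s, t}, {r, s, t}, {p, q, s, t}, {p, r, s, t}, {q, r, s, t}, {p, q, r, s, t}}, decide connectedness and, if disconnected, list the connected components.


(X, τ) is connected.

Find clopen sets (U ∈ τ with X ∖ U ∈ τ):
  U = ∅, X ∖ U = {p, q, r, s, t} — both open, so U is clopen.
  U = {p, q, r, s, t}, X ∖ U = ∅ — both open, so U is clopen.
Only trivial clopens (∅ and X) exist, so (X, τ) is connected.
Compute connected components by grouping points that agree on all clopens:
  component: {p, q, r, s, t}


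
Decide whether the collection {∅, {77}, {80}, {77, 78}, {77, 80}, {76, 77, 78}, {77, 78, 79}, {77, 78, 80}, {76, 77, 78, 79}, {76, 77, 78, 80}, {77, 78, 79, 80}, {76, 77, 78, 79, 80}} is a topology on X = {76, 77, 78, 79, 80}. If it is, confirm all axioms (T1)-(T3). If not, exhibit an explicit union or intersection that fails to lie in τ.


τ IS a topology on X.

Axiom (T1): ∅ ∈ τ? Yes; X ∈ τ? Yes.
Axiom (T2/T3): check pairwise unions and intersections of members of τ.
All pairwise intersections and unions checked — each lies in τ. Therefore τ satisfies (T1), (T2), (T3): it IS a topology on X.


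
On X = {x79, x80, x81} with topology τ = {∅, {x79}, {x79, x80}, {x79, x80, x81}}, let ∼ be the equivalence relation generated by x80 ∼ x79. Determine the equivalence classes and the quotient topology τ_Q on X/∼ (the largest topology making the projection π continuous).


X/∼ = {[x79=x80], [x81]}; |τ_Q| = 3.

Equivalence classes: [x79=x80], [x81].
Quotient map π: X → X/∼ sends x79 ↦ [x79=x80], x80 ↦ [x79=x80], x81 ↦ [x81].
For each subset V ⊆ X/∼, compute π^{-1}(V) ⊆ X and check whether π^{-1}(V) ∈ τ. V is open in τ_Q iff π^{-1}(V) ∈ τ.
  V = {}: π^{-1}(V) = ∅ ∈ τ ✓.
  V = {[x79=x80]}: π^{-1}(V) = {x79, x80} ∈ τ ✓.
  V = {[x81]}: π^{-1}(V) = {x81} ∉ τ ✗.
  V = {[x79=x80], [x81]}: π^{-1}(V) = {x79, x80, x81} ∈ τ ✓.
Open sets in the quotient: τ_Q = {{}, {[x79=x80]}, {[x79=x80], [x81]}} (3 elements).


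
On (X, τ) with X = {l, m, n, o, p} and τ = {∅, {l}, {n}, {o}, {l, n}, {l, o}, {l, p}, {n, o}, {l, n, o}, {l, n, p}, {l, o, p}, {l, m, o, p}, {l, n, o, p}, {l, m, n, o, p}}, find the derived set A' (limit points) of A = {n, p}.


A' = {m}

For each x ∈ X, list the open sets U ∈ τ with x ∈ U, then check whether U ∩ (A ∖ {x}) ≠ ∅ for every such U.
  x = l: open {l} ∋ x has {l} ∩ (A ∖ {l}) = ∅, so x is NOT a limit point.
  x = m: opens ∋ x are {l, m, o, p}, {l, m, n, o, p}; each meets A ∖ {m}, so x IS a limit point.
  x = n: open {n} ∋ x has {n} ∩ (A ∖ {n}) = ∅, so x is NOT a limit point.
  x = o: open {o} ∋ x has {o} ∩ (A ∖ {o}) = ∅, so x is NOT a limit point.
  x = p: open {l, p} ∋ x has {l, p} ∩ (A ∖ {p}) = ∅, so x is NOT a limit point.
Collecting: A' = {m}.


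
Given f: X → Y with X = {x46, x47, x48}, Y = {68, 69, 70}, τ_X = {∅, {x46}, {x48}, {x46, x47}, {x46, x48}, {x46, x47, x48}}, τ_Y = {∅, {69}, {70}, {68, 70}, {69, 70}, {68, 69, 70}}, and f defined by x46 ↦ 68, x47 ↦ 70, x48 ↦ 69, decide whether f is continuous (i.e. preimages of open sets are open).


f is NOT continuous.

Compute f^{-1}(U) for each U ∈ τ_Y:
  U = ∅: f^{-1}(U) = ∅ ∈ τ_X ✓.
  U = {69}: f^{-1}(U) = {x48} ∈ τ_X ✓.
  U = {70}: f^{-1}(U) = {x47} ∉ τ_X ✗.
  U = {68, 70}: f^{-1}(U) = {x46, x47} ∈ τ_X ✓.
  U = {69, 70}: f^{-1}(U) = {x47, x48} ∉ τ_X ✗.
  U = {68, 69, 70}: f^{-1}(U) = {x46, x47, x48} ∈ τ_X ✓.
Found U = {70} with f^{-1}(U) = {x47} not in τ_X. Therefore f is NOT continuous.


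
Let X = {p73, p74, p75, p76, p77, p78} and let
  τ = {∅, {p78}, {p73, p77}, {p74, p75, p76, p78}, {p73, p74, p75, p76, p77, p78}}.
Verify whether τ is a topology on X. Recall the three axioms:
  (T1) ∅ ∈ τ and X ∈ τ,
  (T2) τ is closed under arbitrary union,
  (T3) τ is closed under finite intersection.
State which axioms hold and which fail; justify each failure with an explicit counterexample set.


τ is NOT a topology on X.

Axiom (T1): ∅ ∈ τ? Yes; X ∈ τ? Yes.
Axiom (T2/T3): check pairwise unions and intersections of members of τ.
Counterexample for (T2): {p78} ∪ {p73, p77} = {p73, p77, p78} ∉ τ. Therefore τ is NOT a topology.


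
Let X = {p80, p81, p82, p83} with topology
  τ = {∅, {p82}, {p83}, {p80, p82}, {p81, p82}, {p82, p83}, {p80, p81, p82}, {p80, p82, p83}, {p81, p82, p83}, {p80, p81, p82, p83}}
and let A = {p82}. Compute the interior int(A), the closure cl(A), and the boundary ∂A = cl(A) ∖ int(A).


int(A) = {p82}, cl(A) = {p80, p81, p82}, ∂A = {p80, p81}.

Closed sets in (X, τ) are complements of opens:
  closed(X, τ) = {∅, {p80}, {p81}, {p83}, {p80, p81}, {p80, p83}, {p81, p83}, {p80, p81, p82}, {p80, p81, p83}, {p80, p81, p82, p83}}.
int(A) = ⋃ {U ∈ τ : U ⊆ A}. Opens contained in A: ∅, {p82}.
Taking the union of these: int(A) = {p82}.
cl(A) = ⋂ {C closed : A ⊆ C}. Closed sets containing A: {p80, p81, p82}, {p80, p81, p82, p83}.
Intersecting these: cl(A) = {p80, p81, p82}.
∂A = cl(A) ∖ int(A) = {p80, p81, p82} ∖ {p82} = {p80, p81}.


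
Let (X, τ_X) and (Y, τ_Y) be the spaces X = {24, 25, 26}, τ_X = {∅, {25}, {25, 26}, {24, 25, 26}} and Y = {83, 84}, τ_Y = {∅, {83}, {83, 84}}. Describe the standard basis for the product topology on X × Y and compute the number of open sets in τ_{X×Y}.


Basis B = {∅ × ∅, {25} × {83}, {25} × {83, 84}, {25, 26} × {83}, {24, 25, 26} × {83}, {25, 26} × {83, 84}, {24, 25, 26} × {83, 84}}; |τ_{X×Y}| = 10.

Enumerate products U × V with U ∈ τ_X, V ∈ τ_Y (deduplicated):
  ∅ × ∅ = {} (∅)
  {25} × {83} = {(25,83)}
  {25} × {83, 84} = {(25,83), (25,84)}
  {25, 26} × {83} = {(25,83), (26,83)}
  {24, 25, 26} × {83} = {(24,83), (25,83), (26,83)}
  {25, 26} × {83, 84} = {(25,83), (25,84), (26,83), (26,84)}
  {24, 25, 26} × {83, 84} = {(24,83), (24,84), (25,83), (25,84), (26,83), (26,84)}
These 7 distinct sets form the basis B.
Close under arbitrary unions to get τ_{X×Y}; counting gives |τ_{X×Y}| = 10.


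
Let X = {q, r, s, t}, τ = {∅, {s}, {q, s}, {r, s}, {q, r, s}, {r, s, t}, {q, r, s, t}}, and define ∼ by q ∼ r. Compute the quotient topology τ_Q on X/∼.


X/∼ = {[q=r], [s], [t]}; |τ_Q| = 4.

Equivalence classes: [q=r], [s], [t].
Quotient map π: X → X/∼ sends q ↦ [q=r], r ↦ [q=r], s ↦ [s], t ↦ [t].
For each subset V ⊆ X/∼, compute π^{-1}(V) ⊆ X and check whether π^{-1}(V) ∈ τ. V is open in τ_Q iff π^{-1}(V) ∈ τ.
  V = {}: π^{-1}(V) = ∅ ∈ τ ✓.
  V = {[q=r]}: π^{-1}(V) = {q, r} ∉ τ ✗.
  V = {[s]}: π^{-1}(V) = {s} ∈ τ ✓.
  V = {[q=r], [s]}: π^{-1}(V) = {q, r, s} ∈ τ ✓.
  V = {[t]}: π^{-1}(V) = {t} ∉ τ ✗.
  V = {[q=r], [t]}: π^{-1}(V) = {q, r, t} ∉ τ ✗.
  V = {[s], [t]}: π^{-1}(V) = {s, t} ∉ τ ✗.
  V = {[q=r], [s], [t]}: π^{-1}(V) = {q, r, s, t} ∈ τ ✓.
Open sets in the quotient: τ_Q = {{}, {[s]}, {[q=r], [s]}, {[q=r], [s], [t]}} (4 elements).


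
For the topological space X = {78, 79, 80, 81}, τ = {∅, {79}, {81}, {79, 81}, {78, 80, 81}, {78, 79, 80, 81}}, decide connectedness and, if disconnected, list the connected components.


(X, τ) is disconnected; components = [{79}, {78, 80, 81}].

Find clopen sets (U ∈ τ with X ∖ U ∈ τ):
  U = ∅, X ∖ U = {78, 79, 80, 81} — both open, so U is clopen.
  U = {79}, X ∖ U = {78, 80, 81} — both open, so U is clopen.
  U = {78, 80, 81}, X ∖ U = {79} — both open, so U is clopen.
  U = {78, 79, 80, 81}, X ∖ U = ∅ — both open, so U is clopen.
Nontrivial clopen(s) exist: e.g. {78, 80, 81}. So (X, τ) is disconnected.
Compute connected components by grouping points that agree on all clopens:
  component: {79}
  component: {78, 80, 81}


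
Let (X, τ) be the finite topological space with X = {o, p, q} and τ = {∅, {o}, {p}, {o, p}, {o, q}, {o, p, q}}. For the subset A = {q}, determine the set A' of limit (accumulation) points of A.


A' = ∅

For each x ∈ X, list the open sets U ∈ τ with x ∈ U, then check whether U ∩ (A ∖ {x}) ≠ ∅ for every such U.
  x = o: open {o} ∋ x has {o} ∩ (A ∖ {o}) = ∅, so x is NOT a limit point.
  x = p: open {p} ∋ x has {p} ∩ (A ∖ {p}) = ∅, so x is NOT a limit point.
  x = q: open {o, q} ∋ x has {o, q} ∩ (A ∖ {q}) = ∅, so x is NOT a limit point.
Collecting: A' = ∅.


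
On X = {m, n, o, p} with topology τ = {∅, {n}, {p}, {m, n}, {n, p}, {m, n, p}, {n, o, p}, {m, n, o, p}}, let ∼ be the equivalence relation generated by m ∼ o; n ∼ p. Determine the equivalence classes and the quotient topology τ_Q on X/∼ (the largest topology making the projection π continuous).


X/∼ = {[m=o], [n=p]}; |τ_Q| = 3.

Equivalence classes: [m=o], [n=p].
Quotient map π: X → X/∼ sends m ↦ [m=o], n ↦ [n=p], o ↦ [m=o], p ↦ [n=p].
For each subset V ⊆ X/∼, compute π^{-1}(V) ⊆ X and check whether π^{-1}(V) ∈ τ. V is open in τ_Q iff π^{-1}(V) ∈ τ.
  V = {}: π^{-1}(V) = ∅ ∈ τ ✓.
  V = {[m=o]}: π^{-1}(V) = {m, o} ∉ τ ✗.
  V = {[n=p]}: π^{-1}(V) = {n, p} ∈ τ ✓.
  V = {[m=o], [n=p]}: π^{-1}(V) = {m, n, o, p} ∈ τ ✓.
Open sets in the quotient: τ_Q = {{}, {[n=p]}, {[m=o], [n=p]}} (3 elements).


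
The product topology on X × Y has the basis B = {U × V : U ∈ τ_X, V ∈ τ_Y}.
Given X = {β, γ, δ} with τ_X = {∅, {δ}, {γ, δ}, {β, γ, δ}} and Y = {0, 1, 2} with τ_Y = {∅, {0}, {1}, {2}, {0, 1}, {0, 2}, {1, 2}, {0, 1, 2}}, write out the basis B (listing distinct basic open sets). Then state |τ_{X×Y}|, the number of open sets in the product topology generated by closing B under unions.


Basis B = {∅ × ∅, {δ} × {0}, {δ} × {1}, {δ} × {2}, {γ, δ} × {0}, {γ, δ} × {1}, {γ, δ} × {2}, {δ} × {0, 1}, {δ} × {0, 2}, {δ} × {1, 2}, {β, γ, δ} × {0}, {β, γ, δ} × {1}, {β, γ, δ} × {2}, {δ} × {0, 1, 2}, {γ, δ} × {0, 1}, {γ, δ} × {0, 2}, {γ, δ} × {1, 2}, {β, γ, δ} × {0, 1}, {β, γ, δ} × {0, 2}, {β, γ, δ} × {1, 2}, {γ, δ} × {0, 1, 2}, {β, γ, δ} × {0, 1, 2}}; |τ_{X×Y}| = 64.

Enumerate products U × V with U ∈ τ_X, V ∈ τ_Y (deduplicated):
  ∅ × ∅ = {} (∅)
  {δ} × {0} = {(δ,0)}
  {δ} × {1} = {(δ,1)}
  {δ} × {2} = {(δ,2)}
  {γ, δ} × {0} = {(γ,0), (δ,0)}
  {γ, δ} × {1} = {(γ,1), (δ,1)}
  {γ, δ} × {2} = {(γ,2), (δ,2)}
  {δ} × {0, 1} = {(δ,0), (δ,1)}
  {δ} × {0, 2} = {(δ,0), (δ,2)}
  {δ} × {1, 2} = {(δ,1), (δ,2)}
  {β, γ, δ} × {0} = {(β,0), (γ,0), (δ,0)}
  {β, γ, δ} × {1} = {(β,1), (γ,1), (δ,1)}
  {β, γ, δ} × {2} = {(β,2), (γ,2), (δ,2)}
  {δ} × {0, 1, 2} = {(δ,0), (δ,1), (δ,2)}
  {γ, δ} × {0, 1} = {(γ,0), (γ,1), (δ,0), (δ,1)}
  {γ, δ} × {0, 2} = {(γ,0), (γ,2), (δ,0), (δ,2)}
  {γ, δ} × {1, 2} = {(γ,1), (γ,2), (δ,1), (δ,2)}
  {β, γ, δ} × {0, 1} = {(β,0), (β,1), (γ,0), (γ,1), (δ,0), (δ,1)}
  {β, γ, δ} × {0, 2} = {(β,0), (β,2), (γ,0), (γ,2), (δ,0), (δ,2)}
  {β, γ, δ} × {1, 2} = {(β,1), (β,2), (γ,1), (γ,2), (δ,1), (δ,2)}
  {γ, δ} × {0, 1, 2} = {(γ,0), (γ,1), (γ,2), (δ,0), (δ,1), (δ,2)}
  {β, γ, δ} × {0, 1, 2} = {(β,0), (β,1), (β,2), (γ,0), (γ,1), (γ,2), (δ,0), (δ,1), (δ,2)}
These 22 distinct sets form the basis B.
Close under arbitrary unions to get τ_{X×Y}; counting gives |τ_{X×Y}| = 64.


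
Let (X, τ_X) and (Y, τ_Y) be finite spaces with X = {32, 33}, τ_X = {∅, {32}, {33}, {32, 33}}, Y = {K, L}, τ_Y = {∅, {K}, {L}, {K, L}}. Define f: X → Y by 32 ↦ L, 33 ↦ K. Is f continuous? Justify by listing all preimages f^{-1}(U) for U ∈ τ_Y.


f IS continuous.

Compute f^{-1}(U) for each U ∈ τ_Y:
  U = ∅: f^{-1}(U) = ∅ ∈ τ_X ✓.
  U = {K}: f^{-1}(U) = {33} ∈ τ_X ✓.
  U = {L}: f^{-1}(U) = {32} ∈ τ_X ✓.
  U = {K, L}: f^{-1}(U) = {32, 33} ∈ τ_X ✓.
Every preimage lies in τ_X, so f IS continuous.


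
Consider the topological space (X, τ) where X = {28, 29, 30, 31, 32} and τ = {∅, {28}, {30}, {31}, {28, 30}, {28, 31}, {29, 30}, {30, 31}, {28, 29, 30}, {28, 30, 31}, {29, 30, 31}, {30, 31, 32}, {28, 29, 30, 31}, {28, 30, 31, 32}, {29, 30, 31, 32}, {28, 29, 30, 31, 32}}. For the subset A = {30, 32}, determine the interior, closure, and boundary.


int(A) = {30}, cl(A) = {29, 30, 32}, ∂A = {29, 32}.

Closed sets in (X, τ) are complements of opens:
  closed(X, τ) = {∅, {28}, {29}, {32}, {28, 29}, {28, 32}, {29, 32}, {31, 32}, {28, 29, 32}, {28, 31, 32}, {29, 30, 32}, {29, 31, 32}, {28, 29, 30, 32}, {28, 29, 31, 32}, {29, 30, 31, 32}, {28, 29, 30, 31, 32}}.
int(A) = ⋃ {U ∈ τ : U ⊆ A}. Opens contained in A: ∅, {30}.
Taking the union of these: int(A) = {30}.
cl(A) = ⋂ {C closed : A ⊆ C}. Closed sets containing A: {29, 30, 32}, {28, 29, 30, 32}, {29, 30, 31, 32}, {28, 29, 30, 31, 32}.
Intersecting these: cl(A) = {29, 30, 32}.
∂A = cl(A) ∖ int(A) = {29, 30, 32} ∖ {30} = {29, 32}.


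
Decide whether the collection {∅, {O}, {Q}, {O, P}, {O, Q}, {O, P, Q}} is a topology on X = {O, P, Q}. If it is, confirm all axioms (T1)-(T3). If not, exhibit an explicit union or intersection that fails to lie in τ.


τ IS a topology on X.

Axiom (T1): ∅ ∈ τ? Yes; X ∈ τ? Yes.
Axiom (T2/T3): check pairwise unions and intersections of members of τ.
All pairwise intersections and unions checked — each lies in τ. Therefore τ satisfies (T1), (T2), (T3): it IS a topology on X.


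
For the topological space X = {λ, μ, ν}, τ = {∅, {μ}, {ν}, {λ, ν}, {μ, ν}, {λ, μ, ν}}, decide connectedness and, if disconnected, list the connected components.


(X, τ) is disconnected; components = [{μ}, {λ, ν}].

Find clopen sets (U ∈ τ with X ∖ U ∈ τ):
  U = ∅, X ∖ U = {λ, μ, ν} — both open, so U is clopen.
  U = {μ}, X ∖ U = {λ, ν} — both open, so U is clopen.
  U = {λ, ν}, X ∖ U = {μ} — both open, so U is clopen.
  U = {λ, μ, ν}, X ∖ U = ∅ — both open, so U is clopen.
Nontrivial clopen(s) exist: e.g. {λ, ν}. So (X, τ) is disconnected.
Compute connected components by grouping points that agree on all clopens:
  component: {μ}
  component: {λ, ν}


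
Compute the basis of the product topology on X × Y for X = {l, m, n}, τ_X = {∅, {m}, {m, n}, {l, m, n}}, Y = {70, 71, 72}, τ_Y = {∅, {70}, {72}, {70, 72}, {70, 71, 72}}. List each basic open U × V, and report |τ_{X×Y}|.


Basis B = {∅ × ∅, {m} × {70}, {m} × {72}, {m} × {70, 72}, {m, n} × {70}, {m, n} × {72}, {l, m, n} × {70}, {l, m, n} × {72}, {m} × {70, 71, 72}, {m, n} × {70, 72}, {l, m, n} × {70, 72}, {m, n} × {70, 71, 72}, {l, m, n} × {70, 71, 72}}; |τ_{X×Y}| = 30.

Enumerate products U × V with U ∈ τ_X, V ∈ τ_Y (deduplicated):
  ∅ × ∅ = {} (∅)
  {m} × {70} = {(m,70)}
  {m} × {72} = {(m,72)}
  {m} × {70, 72} = {(m,70), (m,72)}
  {m, n} × {70} = {(m,70), (n,70)}
  {m, n} × {72} = {(m,72), (n,72)}
  {l, m, n} × {70} = {(l,70), (m,70), (n,70)}
  {l, m, n} × {72} = {(l,72), (m,72), (n,72)}
  {m} × {70, 71, 72} = {(m,70), (m,71), (m,72)}
  {m, n} × {70, 72} = {(m,70), (m,72), (n,70), (n,72)}
  {l, m, n} × {70, 72} = {(l,70), (l,72), (m,70), (m,72), (n,70), (n,72)}
  {m, n} × {70, 71, 72} = {(m,70), (m,71), (m,72), (n,70), (n,71), (n,72)}
  {l, m, n} × {70, 71, 72} = {(l,70), (l,71), (l,72), (m,70), (m,71), (m,72), (n,70), (n,71), (n,72)}
These 13 distinct sets form the basis B.
Close under arbitrary unions to get τ_{X×Y}; counting gives |τ_{X×Y}| = 30.


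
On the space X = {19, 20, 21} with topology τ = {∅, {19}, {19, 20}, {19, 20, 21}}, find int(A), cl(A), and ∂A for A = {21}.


int(A) = ∅, cl(A) = {21}, ∂A = {21}.

Closed sets in (X, τ) are complements of opens:
  closed(X, τ) = {∅, {21}, {20, 21}, {19, 20, 21}}.
int(A) = ⋃ {U ∈ τ : U ⊆ A}. Opens contained in A: ∅.
Taking the union of these: int(A) = ∅.
cl(A) = ⋂ {C closed : A ⊆ C}. Closed sets containing A: {21}, {20, 21}, {19, 20, 21}.
Intersecting these: cl(A) = {21}.
∂A = cl(A) ∖ int(A) = {21} ∖ ∅ = {21}.


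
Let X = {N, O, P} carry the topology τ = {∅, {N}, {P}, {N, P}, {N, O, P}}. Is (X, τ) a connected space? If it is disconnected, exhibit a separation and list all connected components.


(X, τ) is connected.

Find clopen sets (U ∈ τ with X ∖ U ∈ τ):
  U = ∅, X ∖ U = {N, O, P} — both open, so U is clopen.
  U = {N, O, P}, X ∖ U = ∅ — both open, so U is clopen.
Only trivial clopens (∅ and X) exist, so (X, τ) is connected.
Compute connected components by grouping points that agree on all clopens:
  component: {N, O, P}


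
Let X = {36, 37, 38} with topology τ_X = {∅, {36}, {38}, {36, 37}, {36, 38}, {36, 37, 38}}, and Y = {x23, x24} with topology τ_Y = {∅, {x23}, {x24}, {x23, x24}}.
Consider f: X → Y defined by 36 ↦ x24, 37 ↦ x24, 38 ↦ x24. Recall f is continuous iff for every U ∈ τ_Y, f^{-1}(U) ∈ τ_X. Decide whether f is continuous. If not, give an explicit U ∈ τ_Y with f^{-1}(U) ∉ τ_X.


f IS continuous.

Compute f^{-1}(U) for each U ∈ τ_Y:
  U = ∅: f^{-1}(U) = ∅ ∈ τ_X ✓.
  U = {x23}: f^{-1}(U) = ∅ ∈ τ_X ✓.
  U = {x24}: f^{-1}(U) = {36, 37, 38} ∈ τ_X ✓.
  U = {x23, x24}: f^{-1}(U) = {36, 37, 38} ∈ τ_X ✓.
Every preimage lies in τ_X, so f IS continuous.


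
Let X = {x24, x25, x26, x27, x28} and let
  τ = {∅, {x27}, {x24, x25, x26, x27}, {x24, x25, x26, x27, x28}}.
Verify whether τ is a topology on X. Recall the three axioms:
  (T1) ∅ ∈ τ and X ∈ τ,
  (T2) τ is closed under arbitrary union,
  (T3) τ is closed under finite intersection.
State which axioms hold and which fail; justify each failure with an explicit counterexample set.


τ IS a topology on X.

Axiom (T1): ∅ ∈ τ? Yes; X ∈ τ? Yes.
Axiom (T2/T3): check pairwise unions and intersections of members of τ.
All pairwise intersections and unions checked — each lies in τ. Therefore τ satisfies (T1), (T2), (T3): it IS a topology on X.


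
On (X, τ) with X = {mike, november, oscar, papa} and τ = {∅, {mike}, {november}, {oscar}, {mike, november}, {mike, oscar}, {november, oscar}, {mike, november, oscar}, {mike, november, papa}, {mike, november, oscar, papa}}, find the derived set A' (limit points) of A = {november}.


A' = {papa}

For each x ∈ X, list the open sets U ∈ τ with x ∈ U, then check whether U ∩ (A ∖ {x}) ≠ ∅ for every such U.
  x = mike: open {mike} ∋ x has {mike} ∩ (A ∖ {mike}) = ∅, so x is NOT a limit point.
  x = november: open {november} ∋ x has {november} ∩ (A ∖ {november}) = ∅, so x is NOT a limit point.
  x = oscar: open {oscar} ∋ x has {oscar} ∩ (A ∖ {oscar}) = ∅, so x is NOT a limit point.
  x = papa: opens ∋ x are {mike, november, papa}, {mike, november, oscar, papa}; each meets A ∖ {papa}, so x IS a limit point.
Collecting: A' = {papa}.


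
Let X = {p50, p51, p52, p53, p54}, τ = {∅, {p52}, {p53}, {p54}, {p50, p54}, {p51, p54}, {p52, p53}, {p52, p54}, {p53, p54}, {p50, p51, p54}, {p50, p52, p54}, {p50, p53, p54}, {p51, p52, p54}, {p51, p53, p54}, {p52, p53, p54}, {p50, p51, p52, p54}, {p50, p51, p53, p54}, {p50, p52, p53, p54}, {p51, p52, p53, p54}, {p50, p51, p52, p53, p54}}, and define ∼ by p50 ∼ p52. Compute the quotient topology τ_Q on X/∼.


X/∼ = {[p50=p52], [p51], [p53], [p54]}; |τ_Q| = 10.

Equivalence classes: [p50=p52], [p51], [p53], [p54].
Quotient map π: X → X/∼ sends p50 ↦ [p50=p52], p51 ↦ [p51], p52 ↦ [p50=p52], p53 ↦ [p53], p54 ↦ [p54].
For each subset V ⊆ X/∼, compute π^{-1}(V) ⊆ X and check whether π^{-1}(V) ∈ τ. V is open in τ_Q iff π^{-1}(V) ∈ τ.
  V = {}: π^{-1}(V) = ∅ ∈ τ ✓.
  V = {[p50=p52]}: π^{-1}(V) = {p50, p52} ∉ τ ✗.
  V = {[p51]}: π^{-1}(V) = {p51} ∉ τ ✗.
  V = {[p50=p52], [p51]}: π^{-1}(V) = {p50, p51, p52} ∉ τ ✗.
  V = {[p53]}: π^{-1}(V) = {p53} ∈ τ ✓.
  V = {[p50=p52], [p53]}: π^{-1}(V) = {p50, p52, p53} ∉ τ ✗.
  V = {[p51], [p53]}: π^{-1}(V) = {p51, p53} ∉ τ ✗.
  V = {[p50=p52], [p51], [p53]}: π^{-1}(V) = {p50, p51, p52, p53} ∉ τ ✗.
  V = {[p54]}: π^{-1}(V) = {p54} ∈ τ ✓.
  V = {[p50=p52], [p54]}: π^{-1}(V) = {p50, p52, p54} ∈ τ ✓.
  V = {[p51], [p54]}: π^{-1}(V) = {p51, p54} ∈ τ ✓.
  V = {[p50=p52], [p51], [p54]}: π^{-1}(V) = {p50, p51, p52, p54} ∈ τ ✓.
  V = {[p53], [p54]}: π^{-1}(V) = {p53, p54} ∈ τ ✓.
  V = {[p50=p52], [p53], [p54]}: π^{-1}(V) = {p50, p52, p53, p54} ∈ τ ✓.
  V = {[p51], [p53], [p54]}: π^{-1}(V) = {p51, p53, p54} ∈ τ ✓.
  V = {[p50=p52], [p51], [p53], [p54]}: π^{-1}(V) = {p50, p51, p52, p53, p54} ∈ τ ✓.
Open sets in the quotient: τ_Q = {{}, {[p53]}, {[p54]}, {[p50=p52], [p54]}, {[p51], [p54]}, {[p50=p52], [p51], [p54]}, {[p53], [p54]}, {[p50=p52], [p53], [p54]}, {[p51], [p53], [p54]}, {[p50=p52], [p51], [p53], [p54]}} (10 elements).


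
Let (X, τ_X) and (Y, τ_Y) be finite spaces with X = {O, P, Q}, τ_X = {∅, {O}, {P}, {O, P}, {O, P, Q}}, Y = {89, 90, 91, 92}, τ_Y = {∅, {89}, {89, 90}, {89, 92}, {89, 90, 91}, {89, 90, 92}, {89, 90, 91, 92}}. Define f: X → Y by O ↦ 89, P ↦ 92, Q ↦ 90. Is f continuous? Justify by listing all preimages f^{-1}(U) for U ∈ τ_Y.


f is NOT continuous.

Compute f^{-1}(U) for each U ∈ τ_Y:
  U = ∅: f^{-1}(U) = ∅ ∈ τ_X ✓.
  U = {89}: f^{-1}(U) = {O} ∈ τ_X ✓.
  U = {89, 90}: f^{-1}(U) = {O, Q} ∉ τ_X ✗.
  U = {89, 92}: f^{-1}(U) = {O, P} ∈ τ_X ✓.
  U = {89, 90, 91}: f^{-1}(U) = {O, Q} ∉ τ_X ✗.
  U = {89, 90, 92}: f^{-1}(U) = {O, P, Q} ∈ τ_X ✓.
  U = {89, 90, 91, 92}: f^{-1}(U) = {O, P, Q} ∈ τ_X ✓.
Found U = {89, 90} with f^{-1}(U) = {O, Q} not in τ_X. Therefore f is NOT continuous.


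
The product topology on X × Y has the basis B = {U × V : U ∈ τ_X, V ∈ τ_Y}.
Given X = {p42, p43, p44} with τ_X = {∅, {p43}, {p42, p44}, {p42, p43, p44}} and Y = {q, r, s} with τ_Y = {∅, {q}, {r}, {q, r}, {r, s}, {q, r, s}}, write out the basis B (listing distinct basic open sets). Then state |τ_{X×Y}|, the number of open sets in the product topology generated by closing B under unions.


Basis B = {∅ × ∅, {p43} × {q}, {p43} × {r}, {p42, p44} × {q}, {p42, p44} × {r}, {p43} × {q, r}, {p43} × {r, s}, {p42, p43, p44} × {q}, {p42, p43, p44} × {r}, {p43} × {q, r, s}, {p42, p44} × {q, r}, {p42, p44} × {r, s}, {p42, p44} × {q, r, s}, {p42, p43, p44} × {q, r}, {p42, p43, p44} × {r, s}, {p42, p43, p44} × {q, r, s}}; |τ_{X×Y}| = 36.

Enumerate products U × V with U ∈ τ_X, V ∈ τ_Y (deduplicated):
  ∅ × ∅ = {} (∅)
  {p43} × {q} = {(p43,q)}
  {p43} × {r} = {(p43,r)}
  {p42, p44} × {q} = {(p42,q), (p44,q)}
  {p42, p44} × {r} = {(p42,r), (p44,r)}
  {p43} × {q, r} = {(p43,q), (p43,r)}
  {p43} × {r, s} = {(p43,r), (p43,s)}
  {p42, p43, p44} × {q} = {(p42,q), (p43,q), (p44,q)}
  {p42, p43, p44} × {r} = {(p42,r), (p43,r), (p44,r)}
  {p43} × {q, r, s} = {(p43,q), (p43,r), (p43,s)}
  {p42, p44} × {q, r} = {(p42,q), (p42,r), (p44,q), (p44,r)}
  {p42, p44} × {r, s} = {(p42,r), (p42,s), (p44,r), (p44,s)}
  {p42, p44} × {q, r, s} = {(p42,q), (p42,r), (p42,s), (p44,q), (p44,r), (p44,s)}
  {p42, p43, p44} × {q, r} = {(p42,q), (p42,r), (p43,q), (p43,r), (p44,q), (p44,r)}
  {p42, p43, p44} × {r, s} = {(p42,r), (p42,s), (p43,r), (p43,s), (p44,r), (p44,s)}
  {p42, p43, p44} × {q, r, s} = {(p42,q), (p42,r), (p42,s), (p43,q), (p43,r), (p43,s), (p44,q), (p44,r), (p44,s)}
These 16 distinct sets form the basis B.
Close under arbitrary unions to get τ_{X×Y}; counting gives |τ_{X×Y}| = 36.


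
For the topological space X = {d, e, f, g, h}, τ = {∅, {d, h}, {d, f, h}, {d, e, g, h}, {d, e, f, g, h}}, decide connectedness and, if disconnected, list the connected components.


(X, τ) is connected.

Find clopen sets (U ∈ τ with X ∖ U ∈ τ):
  U = ∅, X ∖ U = {d, e, f, g, h} — both open, so U is clopen.
  U = {d, e, f, g, h}, X ∖ U = ∅ — both open, so U is clopen.
Only trivial clopens (∅ and X) exist, so (X, τ) is connected.
Compute connected components by grouping points that agree on all clopens:
  component: {d, e, f, g, h}


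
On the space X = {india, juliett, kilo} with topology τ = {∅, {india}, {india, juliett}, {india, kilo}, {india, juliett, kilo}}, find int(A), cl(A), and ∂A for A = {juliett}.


int(A) = ∅, cl(A) = {juliett}, ∂A = {juliett}.

Closed sets in (X, τ) are complements of opens:
  closed(X, τ) = {∅, {juliett}, {kilo}, {juliett, kilo}, {india, juliett, kilo}}.
int(A) = ⋃ {U ∈ τ : U ⊆ A}. Opens contained in A: ∅.
Taking the union of these: int(A) = ∅.
cl(A) = ⋂ {C closed : A ⊆ C}. Closed sets containing A: {juliett}, {juliett, kilo}, {india, juliett, kilo}.
Intersecting these: cl(A) = {juliett}.
∂A = cl(A) ∖ int(A) = {juliett} ∖ ∅ = {juliett}.


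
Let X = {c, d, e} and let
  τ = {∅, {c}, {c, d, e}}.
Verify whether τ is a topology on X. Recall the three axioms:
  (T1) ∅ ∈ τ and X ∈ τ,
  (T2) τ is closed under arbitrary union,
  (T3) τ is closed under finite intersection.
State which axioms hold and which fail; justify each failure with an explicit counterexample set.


τ IS a topology on X.

Axiom (T1): ∅ ∈ τ? Yes; X ∈ τ? Yes.
Axiom (T2/T3): check pairwise unions and intersections of members of τ.
All pairwise intersections and unions checked — each lies in τ. Therefore τ satisfies (T1), (T2), (T3): it IS a topology on X.


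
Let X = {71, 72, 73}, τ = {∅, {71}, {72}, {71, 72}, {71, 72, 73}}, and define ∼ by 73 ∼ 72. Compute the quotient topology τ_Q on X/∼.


X/∼ = {[71], [72=73]}; |τ_Q| = 3.

Equivalence classes: [71], [72=73].
Quotient map π: X → X/∼ sends 71 ↦ [71], 72 ↦ [72=73], 73 ↦ [72=73].
For each subset V ⊆ X/∼, compute π^{-1}(V) ⊆ X and check whether π^{-1}(V) ∈ τ. V is open in τ_Q iff π^{-1}(V) ∈ τ.
  V = {}: π^{-1}(V) = ∅ ∈ τ ✓.
  V = {[71]}: π^{-1}(V) = {71} ∈ τ ✓.
  V = {[72=73]}: π^{-1}(V) = {72, 73} ∉ τ ✗.
  V = {[71], [72=73]}: π^{-1}(V) = {71, 72, 73} ∈ τ ✓.
Open sets in the quotient: τ_Q = {{}, {[71]}, {[71], [72=73]}} (3 elements).


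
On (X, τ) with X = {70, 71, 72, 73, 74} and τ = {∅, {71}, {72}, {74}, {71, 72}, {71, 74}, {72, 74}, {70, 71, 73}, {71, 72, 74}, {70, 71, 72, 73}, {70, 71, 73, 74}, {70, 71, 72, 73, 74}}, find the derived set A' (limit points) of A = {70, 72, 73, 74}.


A' = {70, 73}

For each x ∈ X, list the open sets U ∈ τ with x ∈ U, then check whether U ∩ (A ∖ {x}) ≠ ∅ for every such U.
  x = 70: opens ∋ x are {70, 71, 73}, {70, 71, 72, 73}, {70, 71, 73, 74}, {70, 71, 72, 73, 74}; each meets A ∖ {70}, so x IS a limit point.
  x = 71: open {71} ∋ x has {71} ∩ (A ∖ {71}) = ∅, so x is NOT a limit point.
  x = 72: open {72} ∋ x has {72} ∩ (A ∖ {72}) = ∅, so x is NOT a limit point.
  x = 73: opens ∋ x are {70, 71, 73}, {70, 71, 72, 73}, {70, 71, 73, 74}, {70, 71, 72, 73, 74}; each meets A ∖ {73}, so x IS a limit point.
  x = 74: open {74} ∋ x has {74} ∩ (A ∖ {74}) = ∅, so x is NOT a limit point.
Collecting: A' = {70, 73}.


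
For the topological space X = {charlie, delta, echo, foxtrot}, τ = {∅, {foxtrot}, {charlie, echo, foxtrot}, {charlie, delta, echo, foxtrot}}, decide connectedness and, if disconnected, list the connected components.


(X, τ) is connected.

Find clopen sets (U ∈ τ with X ∖ U ∈ τ):
  U = ∅, X ∖ U = {charlie, delta, echo, foxtrot} — both open, so U is clopen.
  U = {charlie, delta, echo, foxtrot}, X ∖ U = ∅ — both open, so U is clopen.
Only trivial clopens (∅ and X) exist, so (X, τ) is connected.
Compute connected components by grouping points that agree on all clopens:
  component: {charlie, delta, echo, foxtrot}


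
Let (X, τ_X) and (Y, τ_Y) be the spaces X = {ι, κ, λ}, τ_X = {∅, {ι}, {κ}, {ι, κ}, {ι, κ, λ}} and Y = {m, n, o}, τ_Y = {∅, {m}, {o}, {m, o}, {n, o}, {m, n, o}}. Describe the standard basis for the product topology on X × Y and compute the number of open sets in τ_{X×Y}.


Basis B = {∅ × ∅, {ι} × {m}, {ι} × {o}, {κ} × {m}, {κ} × {o}, {ι} × {m, o}, {ι, κ} × {m}, {ι} × {n, o}, {ι, κ} × {o}, {κ} × {m, o}, {κ} × {n, o}, {ι} × {m, n, o}, {ι, κ, λ} × {m}, {ι, κ, λ} × {o}, {κ} × {m, n, o}, {ι, κ} × {m, o}, {ι, κ} × {n, o}, {ι, κ} × {m, n, o}, {ι, κ, λ} × {m, o}, {ι, κ, λ} × {n, o}, {ι, κ, λ} × {m, n, o}}; |τ_{X×Y}| = 70.

Enumerate products U × V with U ∈ τ_X, V ∈ τ_Y (deduplicated):
  ∅ × ∅ = {} (∅)
  {ι} × {m} = {(ι,m)}
  {ι} × {o} = {(ι,o)}
  {κ} × {m} = {(κ,m)}
  {κ} × {o} = {(κ,o)}
  {ι} × {m, o} = {(ι,m), (ι,o)}
  {ι, κ} × {m} = {(ι,m), (κ,m)}
  {ι} × {n, o} = {(ι,n), (ι,o)}
  {ι, κ} × {o} = {(ι,o), (κ,o)}
  {κ} × {m, o} = {(κ,m), (κ,o)}
  {κ} × {n, o} = {(κ,n), (κ,o)}
  {ι} × {m, n, o} = {(ι,m), (ι,n), (ι,o)}
  {ι, κ, λ} × {m} = {(ι,m), (κ,m), (λ,m)}
  {ι, κ, λ} × {o} = {(ι,o), (κ,o), (λ,o)}
  {κ} × {m, n, o} = {(κ,m), (κ,n), (κ,o)}
  {ι, κ} × {m, o} = {(ι,m), (ι,o), (κ,m), (κ,o)}
  {ι, κ} × {n, o} = {(ι,n), (ι,o), (κ,n), (κ,o)}
  {ι, κ} × {m, n, o} = {(ι,m), (ι,n), (ι,o), (κ,m), (κ,n), (κ,o)}
  {ι, κ, λ} × {m, o} = {(ι,m), (ι,o), (κ,m), (κ,o), (λ,m), (λ,o)}
  {ι, κ, λ} × {n, o} = {(ι,n), (ι,o), (κ,n), (κ,o), (λ,n), (λ,o)}
  {ι, κ, λ} × {m, n, o} = {(ι,m), (ι,n), (ι,o), (κ,m), (κ,n), (κ,o), (λ,m), (λ,n), (λ,o)}
These 21 distinct sets form the basis B.
Close under arbitrary unions to get τ_{X×Y}; counting gives |τ_{X×Y}| = 70.
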